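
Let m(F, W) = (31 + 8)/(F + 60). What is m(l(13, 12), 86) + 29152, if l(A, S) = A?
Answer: 2128135/73 ≈ 29153.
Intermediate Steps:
m(F, W) = 39/(60 + F)
m(l(13, 12), 86) + 29152 = 39/(60 + 13) + 29152 = 39/73 + 29152 = 2128135/73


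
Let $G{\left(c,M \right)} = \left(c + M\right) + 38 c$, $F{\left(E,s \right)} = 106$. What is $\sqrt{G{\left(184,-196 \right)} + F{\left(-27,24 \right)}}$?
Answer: $\sqrt{7086} \approx 84.178$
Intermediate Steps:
$G{\left(c,M \right)} = M + 39 c$ ($G{\left(c,M \right)} = \left(M + c\right) + 38 c = M + 39 c$)
$\sqrt{G{\left(184,-196 \right)} + F{\left(-27,24 \right)}} = \sqrt{\left(-196 + 39 \cdot 184\right) + 106} = \sqrt{\left(-196 + 7176\right) + 106} = \sqrt{6980 + 106} = \sqrt{7086}$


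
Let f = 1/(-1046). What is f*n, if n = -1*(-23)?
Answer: -23/1046 ≈ -0.021989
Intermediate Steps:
f = -1/1046 ≈ -0.00095602
n = 23
f*n = -1/1046*23 = -23/1046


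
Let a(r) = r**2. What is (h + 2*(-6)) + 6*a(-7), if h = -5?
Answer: 277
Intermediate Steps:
(h + 2*(-6)) + 6*a(-7) = (-5 + 2*(-6)) + 6*(-7)**2 = (-5 - 12) + 6*49 = -17 + 294 = 277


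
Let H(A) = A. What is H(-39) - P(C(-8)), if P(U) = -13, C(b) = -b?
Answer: -26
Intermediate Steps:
H(-39) - P(C(-8)) = -39 - 1*(-13) = -39 + 13 = -26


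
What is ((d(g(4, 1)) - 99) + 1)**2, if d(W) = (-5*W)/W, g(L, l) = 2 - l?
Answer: 10609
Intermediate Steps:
d(W) = -5
((d(g(4, 1)) - 99) + 1)**2 = ((-5 - 99) + 1)**2 = (-104 + 1)**2 = (-103)**2 = 10609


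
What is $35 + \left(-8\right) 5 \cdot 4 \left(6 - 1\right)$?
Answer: $-765$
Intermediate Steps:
$35 + \left(-8\right) 5 \cdot 4 \left(6 - 1\right) = 35 - 40 \cdot 4 \cdot 5 = 35 - 800 = -765$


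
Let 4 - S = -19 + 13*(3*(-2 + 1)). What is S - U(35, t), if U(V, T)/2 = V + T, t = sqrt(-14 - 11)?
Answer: -8 - 10*I ≈ -8.0 - 10.0*I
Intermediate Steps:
t = 5*I (t = sqrt(-25) = 5*I ≈ 5.0*I)
U(V, T) = 2*T + 2*V (U(V, T) = 2*(V + T) = 2*(T + V) = 2*T + 2*V)
S = 62 (S = 4 - (-19 + 13*(3*(-2 + 1))) = 4 - (-19 + 13*(3*(-1))) = 4 - (-19 + 13*(-3)) = 4 - (-19 - 39) = 4 - 1*(-58) = 4 + 58 = 62)
S - U(35, t) = 62 - (2*(5*I) + 2*35) = 62 - (10*I + 70) = 62 - (70 + 10*I) = 62 + (-70 - 10*I) = -8 - 10*I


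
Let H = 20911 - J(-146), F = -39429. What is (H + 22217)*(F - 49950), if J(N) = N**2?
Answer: -1949534748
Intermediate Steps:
H = -405 (H = 20911 - 1*(-146)**2 = 20911 - 1*21316 = 20911 - 21316 = -405)
(H + 22217)*(F - 49950) = (-405 + 22217)*(-39429 - 49950) = 21812*(-89379) = -1949534748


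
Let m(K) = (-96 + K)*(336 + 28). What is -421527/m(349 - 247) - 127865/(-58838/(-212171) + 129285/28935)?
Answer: -140552457194843/5179200936 ≈ -27138.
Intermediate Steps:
m(K) = -34944 + 364*K (m(K) = (-96 + K)*364 = -34944 + 364*K)
-421527/m(349 - 247) - 127865/(-58838/(-212171) + 129285/28935) = -421527/(-34944 + 364*(349 - 247)) - 127865/(-58838/(-212171) + 129285/28935) = -421527/(-34944 + 364*102) - 127865/(-58838*(-1/212171) + 129285*(1/28935)) = -421527/(-34944 + 37128) - 127865/(58838/212171 + 2873/643) = -421527/2184 - 127865/647400117/136425953 = -421527*1/2184 - 127865*136425953/647400117 = -140509/728 - 17444104480345/647400117 = -140552457194843/5179200936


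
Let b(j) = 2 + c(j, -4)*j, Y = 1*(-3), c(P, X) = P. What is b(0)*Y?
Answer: -6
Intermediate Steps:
Y = -3
b(j) = 2 + j**2 (b(j) = 2 + j*j = 2 + j**2)
b(0)*Y = (2 + 0**2)*(-3) = (2 + 0)*(-3) = 2*(-3) = -6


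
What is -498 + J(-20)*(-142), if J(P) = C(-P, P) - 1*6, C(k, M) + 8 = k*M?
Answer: 58290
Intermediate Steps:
C(k, M) = -8 + M*k (C(k, M) = -8 + k*M = -8 + M*k)
J(P) = -14 - P**2 (J(P) = (-8 + P*(-P)) - 1*6 = (-8 - P**2) - 6 = -14 - P**2)
-498 + J(-20)*(-142) = -498 + (-14 - 1*(-20)**2)*(-142) = -498 + (-14 - 1*400)*(-142) = -498 + (-14 - 400)*(-142) = -498 - 414*(-142) = -498 + 58788 = 58290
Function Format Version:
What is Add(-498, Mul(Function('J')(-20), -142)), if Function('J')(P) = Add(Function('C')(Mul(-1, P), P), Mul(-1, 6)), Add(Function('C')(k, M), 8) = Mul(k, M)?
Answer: 58290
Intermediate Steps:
Function('C')(k, M) = Add(-8, Mul(M, k)) (Function('C')(k, M) = Add(-8, Mul(k, M)) = Add(-8, Mul(M, k)))
Function('J')(P) = Add(-14, Mul(-1, Pow(P, 2))) (Function('J')(P) = Add(Add(-8, Mul(P, Mul(-1, P))), Mul(-1, 6)) = Add(Add(-8, Mul(-1, Pow(P, 2))), -6) = Add(-14, Mul(-1, Pow(P, 2))))
Add(-498, Mul(Function('J')(-20), -142)) = Add(-498, Mul(Add(-14, Mul(-1, Pow(-20, 2))), -142)) = Add(-498, Mul(Add(-14, Mul(-1, 400)), -142)) = Add(-498, Mul(Add(-14, -400), -142)) = Add(-498, Mul(-414, -142)) = Add(-498, 58788) = 58290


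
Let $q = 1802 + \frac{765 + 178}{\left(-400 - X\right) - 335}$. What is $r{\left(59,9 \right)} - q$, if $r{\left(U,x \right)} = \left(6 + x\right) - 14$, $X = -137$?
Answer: $- \frac{46785}{26} \approx -1799.4$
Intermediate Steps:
$r{\left(U,x \right)} = -8 + x$
$q = \frac{46811}{26}$ ($q = 1802 + \frac{765 + 178}{\left(-400 - -137\right) - 335} = 1802 + \frac{943}{\left(-400 + 137\right) - 335} = 1802 + \frac{943}{-263 - 335} = 1802 + \frac{943}{-598} = 1802 + 943 \left(- \frac{1}{598}\right) = 1802 - \frac{41}{26} = \frac{46811}{26} \approx 1800.4$)
$r{\left(59,9 \right)} - q = \left(-8 + 9\right) - \frac{46811}{26} = 1 - \frac{46811}{26} = - \frac{46785}{26}$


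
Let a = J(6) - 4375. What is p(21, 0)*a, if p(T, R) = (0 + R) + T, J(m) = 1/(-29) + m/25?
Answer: -66606246/725 ≈ -91871.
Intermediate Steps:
J(m) = -1/29 + m/25 (J(m) = 1*(-1/29) + m*(1/25) = -1/29 + m/25)
p(T, R) = R + T
a = -3171726/725 (a = (-1/29 + (1/25)*6) - 4375 = (-1/29 + 6/25) - 4375 = 149/725 - 4375 = -3171726/725 ≈ -4374.8)
p(21, 0)*a = (0 + 21)*(-3171726/725) = 21*(-3171726/725) = -66606246/725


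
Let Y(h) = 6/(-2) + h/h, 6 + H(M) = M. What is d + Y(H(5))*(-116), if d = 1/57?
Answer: 13225/57 ≈ 232.02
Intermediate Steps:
H(M) = -6 + M
d = 1/57 ≈ 0.017544
Y(h) = -2 (Y(h) = 6*(-1/2) + 1 = -3 + 1 = -2)
d + Y(H(5))*(-116) = 1/57 - 2*(-116) = 1/57 + 232 = 13225/57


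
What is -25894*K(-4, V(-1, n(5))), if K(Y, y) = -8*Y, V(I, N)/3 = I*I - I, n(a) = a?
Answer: -828608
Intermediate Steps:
V(I, N) = -3*I + 3*I² (V(I, N) = 3*(I*I - I) = 3*(I² - I) = -3*I + 3*I²)
K(Y, y) = -8*Y
-25894*K(-4, V(-1, n(5))) = -(-207152)*(-4) = -25894*32 = -828608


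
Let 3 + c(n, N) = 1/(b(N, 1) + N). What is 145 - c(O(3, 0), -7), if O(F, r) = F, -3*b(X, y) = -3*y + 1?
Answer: 2815/19 ≈ 148.16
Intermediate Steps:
b(X, y) = -⅓ + y (b(X, y) = -(-3*y + 1)/3 = -(1 - 3*y)/3 = -⅓ + y)
c(n, N) = -3 + 1/(⅔ + N) (c(n, N) = -3 + 1/((-⅓ + 1) + N) = -3 + 1/(⅔ + N))
145 - c(O(3, 0), -7) = 145 - 3*(-1 - 3*(-7))/(2 + 3*(-7)) = 145 - 3*(-1 + 21)/(2 - 21) = 145 - 3*20/(-19) = 145 - 3*(-1)*20/19 = 145 - 1*(-60/19) = 145 + 60/19 = 2815/19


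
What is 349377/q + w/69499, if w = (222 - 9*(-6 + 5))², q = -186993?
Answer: -4767739550/4331942169 ≈ -1.1006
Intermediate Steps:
w = 53361 (w = (222 - 9*(-1))² = (222 + 9)² = 231² = 53361)
349377/q + w/69499 = 349377/(-186993) + 53361/69499 = 349377*(-1/186993) + 53361*(1/69499) = -116459/62331 + 53361/69499 = -4767739550/4331942169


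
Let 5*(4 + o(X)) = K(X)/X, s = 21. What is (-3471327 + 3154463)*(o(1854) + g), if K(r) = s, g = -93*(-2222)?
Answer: -101162600621984/1545 ≈ -6.5477e+10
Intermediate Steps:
g = 206646
K(r) = 21
o(X) = -4 + 21/(5*X) (o(X) = -4 + (21/X)/5 = -4 + 21/(5*X))
(-3471327 + 3154463)*(o(1854) + g) = (-3471327 + 3154463)*((-4 + (21/5)/1854) + 206646) = -316864*((-4 + (21/5)*(1/1854)) + 206646) = -316864*((-4 + 7/3090) + 206646) = -316864*(-12353/3090 + 206646) = -316864*638523787/3090 = -101162600621984/1545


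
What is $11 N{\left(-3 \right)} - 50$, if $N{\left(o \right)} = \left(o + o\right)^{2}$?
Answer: $346$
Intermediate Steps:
$N{\left(o \right)} = 4 o^{2}$ ($N{\left(o \right)} = \left(2 o\right)^{2} = 4 o^{2}$)
$11 N{\left(-3 \right)} - 50 = 11 \cdot 4 \left(-3\right)^{2} - 50 = 11 \cdot 4 \cdot 9 - 50 = 11 \cdot 36 - 50 = 396 - 50 = 346$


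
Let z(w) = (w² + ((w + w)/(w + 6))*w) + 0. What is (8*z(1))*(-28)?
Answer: -288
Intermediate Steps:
z(w) = w² + 2*w²/(6 + w) (z(w) = (w² + ((2*w)/(6 + w))*w) + 0 = (w² + (2*w/(6 + w))*w) + 0 = (w² + 2*w²/(6 + w)) + 0 = w² + 2*w²/(6 + w))
(8*z(1))*(-28) = (8*(1²*(8 + 1)/(6 + 1)))*(-28) = (8*(1*9/7))*(-28) = (8*(1*(⅐)*9))*(-28) = (8*(9/7))*(-28) = (72/7)*(-28) = -288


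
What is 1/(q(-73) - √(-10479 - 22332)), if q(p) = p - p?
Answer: I*√32811/32811 ≈ 0.0055206*I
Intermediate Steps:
q(p) = 0
1/(q(-73) - √(-10479 - 22332)) = 1/(0 - √(-10479 - 22332)) = 1/(0 - √(-32811)) = 1/(0 - I*√32811) = 1/(-I*√32811) = I*√32811/32811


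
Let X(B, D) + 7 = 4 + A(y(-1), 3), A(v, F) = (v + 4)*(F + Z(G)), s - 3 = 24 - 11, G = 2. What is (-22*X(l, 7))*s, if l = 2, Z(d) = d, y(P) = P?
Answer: -4224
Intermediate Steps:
s = 16 (s = 3 + (24 - 11) = 3 + 13 = 16)
A(v, F) = (2 + F)*(4 + v) (A(v, F) = (v + 4)*(F + 2) = (4 + v)*(2 + F) = (2 + F)*(4 + v))
X(B, D) = 12 (X(B, D) = -7 + (4 + (8 + 2*(-1) + 4*3 + 3*(-1))) = -7 + (4 + (8 - 2 + 12 - 3)) = -7 + (4 + 15) = -7 + 19 = 12)
(-22*X(l, 7))*s = -22*12*16 = -264*16 = -4224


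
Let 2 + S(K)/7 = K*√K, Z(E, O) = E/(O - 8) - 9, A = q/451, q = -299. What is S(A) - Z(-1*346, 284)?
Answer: -517/138 - 2093*I*√134849/203401 ≈ -3.7464 - 3.7787*I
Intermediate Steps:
A = -299/451 ≈ -0.66297
Z(E, O) = -9 + E/(-8 + O) (Z(E, O) = E/(-8 + O) - 9 = -9 + E/(-8 + O))
S(K) = -14 + 7*K^(3/2) (S(K) = -14 + 7*(K*√K) = -14 + 7*K^(3/2))
S(A) - Z(-1*346, 284) = (-14 + 7*(-299/451)^(3/2)) - (72 - 1*346 - 9*284)/(-8 + 284) = (-14 + 7*(-299*I*√134849/203401)) - (72 - 346 - 2556)/276 = (-14 - 2093*I*√134849/203401) - (-2830)/276 = (-14 - 2093*I*√134849/203401) - 1*(-1415/138) = (-14 - 2093*I*√134849/203401) + 1415/138 = -517/138 - 2093*I*√134849/203401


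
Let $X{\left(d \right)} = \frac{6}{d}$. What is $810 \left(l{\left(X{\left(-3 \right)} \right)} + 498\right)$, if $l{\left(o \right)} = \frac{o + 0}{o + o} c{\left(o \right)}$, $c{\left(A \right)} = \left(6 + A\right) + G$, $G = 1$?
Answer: $405405$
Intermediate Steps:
$c{\left(A \right)} = 7 + A$ ($c{\left(A \right)} = \left(6 + A\right) + 1 = 7 + A$)
$l{\left(o \right)} = \frac{7}{2} + \frac{o}{2}$ ($l{\left(o \right)} = \frac{o + 0}{o + o} \left(7 + o\right) = \frac{o}{2 o} \left(7 + o\right) = o \frac{1}{2 o} \left(7 + o\right) = \frac{7 + o}{2} = \frac{7}{2} + \frac{o}{2}$)
$810 \left(l{\left(X{\left(-3 \right)} \right)} + 498\right) = 810 \left(\left(\frac{7}{2} + \frac{6 \frac{1}{-3}}{2}\right) + 498\right) = 810 \left(\left(\frac{7}{2} + \frac{6 \left(- \frac{1}{3}\right)}{2}\right) + 498\right) = 810 \left(\left(\frac{7}{2} + \frac{1}{2} \left(-2\right)\right) + 498\right) = 810 \left(\left(\frac{7}{2} - 1\right) + 498\right) = 810 \left(\frac{5}{2} + 498\right) = 810 \cdot \frac{1001}{2} = 405405$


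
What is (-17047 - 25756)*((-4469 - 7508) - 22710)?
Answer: 1484707661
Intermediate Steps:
(-17047 - 25756)*((-4469 - 7508) - 22710) = -42803*(-11977 - 22710) = -42803*(-34687) = 1484707661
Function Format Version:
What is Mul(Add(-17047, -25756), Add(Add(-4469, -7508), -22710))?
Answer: 1484707661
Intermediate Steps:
Mul(Add(-17047, -25756), Add(Add(-4469, -7508), -22710)) = Mul(-42803, Add(-11977, -22710)) = Mul(-42803, -34687) = 1484707661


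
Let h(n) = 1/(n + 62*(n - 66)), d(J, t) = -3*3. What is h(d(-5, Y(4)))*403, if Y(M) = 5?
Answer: -403/4659 ≈ -0.086499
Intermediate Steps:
d(J, t) = -9
h(n) = 1/(-4092 + 63*n) (h(n) = 1/(n + 62*(-66 + n)) = 1/(n + (-4092 + 62*n)) = 1/(-4092 + 63*n))
h(d(-5, Y(4)))*403 = (1/(3*(-1364 + 21*(-9))))*403 = (1/(3*(-1364 - 189)))*403 = ((⅓)/(-1553))*403 = ((⅓)*(-1/1553))*403 = -1/4659*403 = -403/4659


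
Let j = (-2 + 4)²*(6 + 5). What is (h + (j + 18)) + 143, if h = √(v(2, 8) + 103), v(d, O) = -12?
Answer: 205 + √91 ≈ 214.54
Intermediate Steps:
h = √91 (h = √(-12 + 103) = √91 ≈ 9.5394)
j = 44 (j = 2²*11 = 4*11 = 44)
(h + (j + 18)) + 143 = (√91 + (44 + 18)) + 143 = (√91 + 62) + 143 = (62 + √91) + 143 = 205 + √91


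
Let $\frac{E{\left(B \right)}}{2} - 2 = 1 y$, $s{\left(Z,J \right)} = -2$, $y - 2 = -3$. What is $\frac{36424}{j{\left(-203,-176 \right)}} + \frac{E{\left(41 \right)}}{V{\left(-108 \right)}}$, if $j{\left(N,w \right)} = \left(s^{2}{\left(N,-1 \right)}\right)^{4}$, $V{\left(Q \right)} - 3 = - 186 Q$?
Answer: $\frac{91474387}{642912} \approx 142.28$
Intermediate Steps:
$y = -1$ ($y = 2 - 3 = -1$)
$V{\left(Q \right)} = 3 - 186 Q$
$j{\left(N,w \right)} = 256$ ($j{\left(N,w \right)} = \left(\left(-2\right)^{2}\right)^{4} = 4^{4} = 256$)
$E{\left(B \right)} = 2$ ($E{\left(B \right)} = 4 + 2 \cdot 1 \left(-1\right) = 4 + 2 \left(-1\right) = 4 - 2 = 2$)
$\frac{36424}{j{\left(-203,-176 \right)}} + \frac{E{\left(41 \right)}}{V{\left(-108 \right)}} = \frac{36424}{256} + \frac{2}{3 - -20088} = 36424 \cdot \frac{1}{256} + \frac{2}{3 + 20088} = \frac{4553}{32} + \frac{2}{20091} = \frac{91474387}{642912}$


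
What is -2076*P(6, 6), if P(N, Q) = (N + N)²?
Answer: -298944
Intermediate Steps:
P(N, Q) = 4*N² (P(N, Q) = (2*N)² = 4*N²)
-2076*P(6, 6) = -8304*6² = -8304*36 = -2076*144 = -298944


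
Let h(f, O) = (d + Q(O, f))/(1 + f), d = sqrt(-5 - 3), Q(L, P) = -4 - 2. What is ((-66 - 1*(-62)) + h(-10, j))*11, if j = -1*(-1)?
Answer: -110/3 - 22*I*sqrt(2)/9 ≈ -36.667 - 3.457*I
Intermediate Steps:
j = 1
Q(L, P) = -6
d = 2*I*sqrt(2) (d = sqrt(-8) = 2*I*sqrt(2) ≈ 2.8284*I)
h(f, O) = (-6 + 2*I*sqrt(2))/(1 + f) (h(f, O) = (2*I*sqrt(2) - 6)/(1 + f) = (-6 + 2*I*sqrt(2))/(1 + f))
((-66 - 1*(-62)) + h(-10, j))*11 = ((-66 - 1*(-62)) + 2*(-3 + I*sqrt(2))/(1 - 10))*11 = ((-66 + 62) + 2*(-3 + I*sqrt(2))/(-9))*11 = (-4 + 2*(-1/9)*(-3 + I*sqrt(2)))*11 = (-4 + (2/3 - 2*I*sqrt(2)/9))*11 = (-10/3 - 2*I*sqrt(2)/9)*11 = -110/3 - 22*I*sqrt(2)/9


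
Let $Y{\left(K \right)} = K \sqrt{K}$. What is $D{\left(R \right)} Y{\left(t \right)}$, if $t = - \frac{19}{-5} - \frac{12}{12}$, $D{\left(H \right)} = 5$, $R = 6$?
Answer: $\frac{14 \sqrt{70}}{5} \approx 23.426$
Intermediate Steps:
$t = \frac{14}{5}$ ($t = \left(-19\right) \left(- \frac{1}{5}\right) - 1 = \frac{19}{5} - 1 = \frac{14}{5} \approx 2.8$)
$Y{\left(K \right)} = K^{\frac{3}{2}}$
$D{\left(R \right)} Y{\left(t \right)} = 5 \left(\frac{14}{5}\right)^{\frac{3}{2}} = 5 \frac{14 \sqrt{70}}{25} = \frac{14 \sqrt{70}}{5}$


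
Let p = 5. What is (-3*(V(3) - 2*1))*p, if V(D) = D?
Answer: -15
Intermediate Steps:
(-3*(V(3) - 2*1))*p = -3*(3 - 2*1)*5 = -3*(3 - 2)*5 = -3*1*5 = -3*5 = -15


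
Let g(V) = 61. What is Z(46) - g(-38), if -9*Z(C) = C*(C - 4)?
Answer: -827/3 ≈ -275.67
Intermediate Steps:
Z(C) = -C*(-4 + C)/9 (Z(C) = -C*(C - 4)/9 = -C*(-4 + C)/9)
Z(46) - g(-38) = (1/9)*46*(4 - 1*46) - 1*61 = (1/9)*46*(4 - 46) - 61 = (1/9)*46*(-42) - 61 = -644/3 - 61 = -827/3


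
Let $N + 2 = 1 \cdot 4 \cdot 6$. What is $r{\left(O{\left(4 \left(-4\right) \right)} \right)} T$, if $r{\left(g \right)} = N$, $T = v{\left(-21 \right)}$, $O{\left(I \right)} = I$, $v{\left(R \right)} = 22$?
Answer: $484$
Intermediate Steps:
$N = 22$ ($N = -2 + 1 \cdot 4 \cdot 6 = -2 + 4 \cdot 6 = -2 + 24 = 22$)
$T = 22$
$r{\left(g \right)} = 22$
$r{\left(O{\left(4 \left(-4\right) \right)} \right)} T = 22 \cdot 22 = 484$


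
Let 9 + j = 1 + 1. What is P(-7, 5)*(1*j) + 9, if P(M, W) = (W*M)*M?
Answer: -1706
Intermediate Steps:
j = -7 (j = -9 + (1 + 1) = -9 + 2 = -7)
P(M, W) = W*M**2 (P(M, W) = (M*W)*M = W*M**2)
P(-7, 5)*(1*j) + 9 = (5*(-7)**2)*(1*(-7)) + 9 = (5*49)*(-7) + 9 = 245*(-7) + 9 = -1715 + 9 = -1706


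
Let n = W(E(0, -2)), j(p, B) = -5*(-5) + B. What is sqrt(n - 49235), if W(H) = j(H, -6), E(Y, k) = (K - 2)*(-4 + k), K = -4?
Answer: 8*I*sqrt(769) ≈ 221.85*I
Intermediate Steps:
j(p, B) = 25 + B
E(Y, k) = 24 - 6*k (E(Y, k) = (-4 - 2)*(-4 + k) = -6*(-4 + k) = 24 - 6*k)
W(H) = 19 (W(H) = 25 - 6 = 19)
n = 19
sqrt(n - 49235) = sqrt(19 - 49235) = sqrt(-49216) = 8*I*sqrt(769)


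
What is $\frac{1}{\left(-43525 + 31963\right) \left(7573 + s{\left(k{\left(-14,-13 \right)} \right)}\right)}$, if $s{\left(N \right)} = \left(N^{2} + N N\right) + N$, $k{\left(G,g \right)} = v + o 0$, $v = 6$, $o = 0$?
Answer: $- \frac{1}{88460862} \approx -1.1304 \cdot 10^{-8}$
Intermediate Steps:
$k{\left(G,g \right)} = 6$ ($k{\left(G,g \right)} = 6 + 0 \cdot 0 = 6 + 0 = 6$)
$s{\left(N \right)} = N + 2 N^{2}$ ($s{\left(N \right)} = \left(N^{2} + N^{2}\right) + N = 2 N^{2} + N = N + 2 N^{2}$)
$\frac{1}{\left(-43525 + 31963\right) \left(7573 + s{\left(k{\left(-14,-13 \right)} \right)}\right)} = \frac{1}{\left(-43525 + 31963\right) \left(7573 + 6 \left(1 + 2 \cdot 6\right)\right)} = \frac{1}{\left(-11562\right) \left(7573 + 6 \left(1 + 12\right)\right)} = \frac{1}{\left(-11562\right) \left(7573 + 6 \cdot 13\right)} = \frac{1}{\left(-11562\right) \left(7573 + 78\right)} = \frac{1}{\left(-11562\right) 7651} = \frac{1}{-88460862} = - \frac{1}{88460862}$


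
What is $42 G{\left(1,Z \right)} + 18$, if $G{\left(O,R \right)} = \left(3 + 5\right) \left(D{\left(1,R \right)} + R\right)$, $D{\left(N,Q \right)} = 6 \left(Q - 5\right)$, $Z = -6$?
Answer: $-24174$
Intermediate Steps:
$D{\left(N,Q \right)} = -30 + 6 Q$ ($D{\left(N,Q \right)} = 6 \left(-5 + Q\right) = -30 + 6 Q$)
$G{\left(O,R \right)} = -240 + 56 R$ ($G{\left(O,R \right)} = \left(3 + 5\right) \left(\left(-30 + 6 R\right) + R\right) = 8 \left(-30 + 7 R\right) = -240 + 56 R$)
$42 G{\left(1,Z \right)} + 18 = 42 \left(-240 + 56 \left(-6\right)\right) + 18 = 42 \left(-240 - 336\right) + 18 = 42 \left(-576\right) + 18 = -24192 + 18 = -24174$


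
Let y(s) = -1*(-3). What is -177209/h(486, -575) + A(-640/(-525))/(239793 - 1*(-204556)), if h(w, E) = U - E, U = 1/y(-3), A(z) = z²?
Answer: -2604412853919791/8455583773350 ≈ -308.01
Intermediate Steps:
y(s) = 3
U = ⅓ (U = 1/3 = ⅓ ≈ 0.33333)
h(w, E) = ⅓ - E
-177209/h(486, -575) + A(-640/(-525))/(239793 - 1*(-204556)) = -177209/(⅓ - 1*(-575)) + (-640/(-525))²/(239793 - 1*(-204556)) = -177209/(⅓ + 575) + (-640*(-1/525))²/(239793 + 204556) = -177209/1726/3 + (128/105)²/444349 = -177209*3/1726 + (16384/11025)*(1/444349) = -531627/1726 + 16384/4898947725 = -2604412853919791/8455583773350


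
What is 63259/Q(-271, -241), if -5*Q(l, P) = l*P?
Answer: -316295/65311 ≈ -4.8429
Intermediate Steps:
Q(l, P) = -P*l/5 (Q(l, P) = -l*P/5 = -P*l/5)
63259/Q(-271, -241) = 63259/((-⅕*(-241)*(-271))) = 63259/(-65311/5) = 63259*(-5/65311) = -316295/65311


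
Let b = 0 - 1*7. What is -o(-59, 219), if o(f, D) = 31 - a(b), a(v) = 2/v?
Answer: -219/7 ≈ -31.286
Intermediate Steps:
b = -7 (b = 0 - 7 = -7)
o(f, D) = 219/7 (o(f, D) = 31 - 2/(-7) = 31 - 2*(-1)/7 = 31 - 1*(-2/7) = 31 + 2/7 = 219/7)
-o(-59, 219) = -1*219/7 = -219/7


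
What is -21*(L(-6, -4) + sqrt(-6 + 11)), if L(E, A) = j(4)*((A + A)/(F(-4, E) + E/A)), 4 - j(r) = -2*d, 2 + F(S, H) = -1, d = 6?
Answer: -1792 - 21*sqrt(5) ≈ -1839.0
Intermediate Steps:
F(S, H) = -3 (F(S, H) = -2 - 1 = -3)
j(r) = 16 (j(r) = 4 - (-2)*6 = 4 - 1*(-12) = 4 + 12 = 16)
L(E, A) = 32*A/(-3 + E/A) (L(E, A) = 16*((A + A)/(-3 + E/A)) = 16*((2*A)/(-3 + E/A)) = 16*(2*A/(-3 + E/A)) = 32*A/(-3 + E/A))
-21*(L(-6, -4) + sqrt(-6 + 11)) = -21*(32*(-4)**2/(-6 - 3*(-4)) + sqrt(-6 + 11)) = -21*(32*16/(-6 + 12) + sqrt(5)) = -21*(32*16/6 + sqrt(5)) = -21*(32*16*(1/6) + sqrt(5)) = -21*(256/3 + sqrt(5)) = -1792 - 21*sqrt(5)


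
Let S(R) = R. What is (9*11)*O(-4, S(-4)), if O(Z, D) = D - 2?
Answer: -594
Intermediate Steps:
O(Z, D) = -2 + D
(9*11)*O(-4, S(-4)) = (9*11)*(-2 - 4) = 99*(-6) = -594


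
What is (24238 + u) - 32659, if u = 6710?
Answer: -1711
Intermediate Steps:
(24238 + u) - 32659 = (24238 + 6710) - 32659 = 30948 - 32659 = -1711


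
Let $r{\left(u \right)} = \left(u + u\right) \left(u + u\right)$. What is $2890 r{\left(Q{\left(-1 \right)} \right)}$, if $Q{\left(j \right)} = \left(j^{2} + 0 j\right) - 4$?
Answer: $104040$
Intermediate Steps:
$Q{\left(j \right)} = -4 + j^{2}$ ($Q{\left(j \right)} = \left(j^{2} + 0\right) - 4 = j^{2} - 4 = -4 + j^{2}$)
$r{\left(u \right)} = 4 u^{2}$ ($r{\left(u \right)} = 2 u 2 u = 4 u^{2}$)
$2890 r{\left(Q{\left(-1 \right)} \right)} = 2890 \cdot 4 \left(-4 + \left(-1\right)^{2}\right)^{2} = 2890 \cdot 4 \left(-4 + 1\right)^{2} = 2890 \cdot 4 \left(-3\right)^{2} = 2890 \cdot 4 \cdot 9 = 2890 \cdot 36 = 104040$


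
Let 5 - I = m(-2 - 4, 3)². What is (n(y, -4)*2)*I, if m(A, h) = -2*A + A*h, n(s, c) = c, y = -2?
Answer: 248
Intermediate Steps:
I = -31 (I = 5 - ((-2 - 4)*(-2 + 3))² = 5 - (-6*1)² = 5 - 1*(-6)² = 5 - 1*36 = 5 - 36 = -31)
(n(y, -4)*2)*I = -4*2*(-31) = -8*(-31) = 248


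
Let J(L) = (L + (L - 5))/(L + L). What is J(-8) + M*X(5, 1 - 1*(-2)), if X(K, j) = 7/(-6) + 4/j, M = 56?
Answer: 511/48 ≈ 10.646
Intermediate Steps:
X(K, j) = -7/6 + 4/j (X(K, j) = 7*(-1/6) + 4/j = -7/6 + 4/j)
J(L) = (-5 + 2*L)/(2*L) (J(L) = (L + (-5 + L))/((2*L)) = (-5 + 2*L)*(1/(2*L)) = (-5 + 2*L)/(2*L))
J(-8) + M*X(5, 1 - 1*(-2)) = (-5/2 - 8)/(-8) + 56*(-7/6 + 4/(1 - 1*(-2))) = -1/8*(-21/2) + 56*(-7/6 + 4/(1 + 2)) = 21/16 + 56*(-7/6 + 4/3) = 21/16 + 56*(1/6) = 21/16 + 28/3 = 511/48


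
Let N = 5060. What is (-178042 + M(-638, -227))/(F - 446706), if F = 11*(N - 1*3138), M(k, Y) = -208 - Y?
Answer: 178023/425564 ≈ 0.41832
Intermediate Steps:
F = 21142 (F = 11*(5060 - 1*3138) = 11*(5060 - 3138) = 11*1922 = 21142)
(-178042 + M(-638, -227))/(F - 446706) = (-178042 + (-208 - 1*(-227)))/(21142 - 446706) = (-178042 + (-208 + 227))/(-425564) = (-178042 + 19)*(-1/425564) = -178023*(-1/425564) = 178023/425564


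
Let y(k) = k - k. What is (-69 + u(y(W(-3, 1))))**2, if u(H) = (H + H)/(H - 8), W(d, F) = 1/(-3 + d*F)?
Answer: 4761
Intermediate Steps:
W(d, F) = 1/(-3 + F*d)
y(k) = 0
u(H) = 2*H/(-8 + H) (u(H) = (2*H)/(-8 + H) = 2*H/(-8 + H))
(-69 + u(y(W(-3, 1))))**2 = (-69 + 2*0/(-8 + 0))**2 = (-69 + 2*0/(-8))**2 = (-69 + 2*0*(-1/8))**2 = (-69 + 0)**2 = (-69)**2 = 4761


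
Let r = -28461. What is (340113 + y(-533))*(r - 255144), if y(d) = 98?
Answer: -96485540655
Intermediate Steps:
(340113 + y(-533))*(r - 255144) = (340113 + 98)*(-28461 - 255144) = 340211*(-283605) = -96485540655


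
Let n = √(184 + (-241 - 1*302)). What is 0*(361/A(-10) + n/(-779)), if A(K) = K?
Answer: 0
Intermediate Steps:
n = I*√359 (n = √(184 + (-241 - 302)) = √(184 - 543) = √(-359) = I*√359 ≈ 18.947*I)
0*(361/A(-10) + n/(-779)) = 0*(361/(-10) + (I*√359)/(-779)) = 0*(361*(-⅒) + (I*√359)*(-1/779)) = 0*(-361/10 - I*√359/779) = 0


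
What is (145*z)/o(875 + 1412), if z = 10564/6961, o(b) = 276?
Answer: 382945/480309 ≈ 0.79729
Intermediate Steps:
z = 10564/6961 (z = 10564*(1/6961) = 10564/6961 ≈ 1.5176)
(145*z)/o(875 + 1412) = (145*(10564/6961))/276 = (1531780/6961)*(1/276) = 382945/480309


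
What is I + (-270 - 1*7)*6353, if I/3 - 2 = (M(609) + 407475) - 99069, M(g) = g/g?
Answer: -834554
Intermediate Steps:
M(g) = 1
I = 925227 (I = 6 + 3*((1 + 407475) - 99069) = 6 + 3*(407476 - 99069) = 6 + 3*308407 = 6 + 925221 = 925227)
I + (-270 - 1*7)*6353 = 925227 + (-270 - 1*7)*6353 = 925227 + (-270 - 7)*6353 = 925227 - 277*6353 = 925227 - 1759781 = -834554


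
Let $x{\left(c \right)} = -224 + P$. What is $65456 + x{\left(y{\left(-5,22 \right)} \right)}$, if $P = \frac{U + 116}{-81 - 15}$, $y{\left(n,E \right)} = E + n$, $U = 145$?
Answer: $\frac{2087337}{32} \approx 65229.0$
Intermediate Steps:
$P = - \frac{87}{32}$ ($P = \frac{145 + 116}{-81 - 15} = \frac{261}{-96} = 261 \left(- \frac{1}{96}\right) = - \frac{87}{32} \approx -2.7188$)
$x{\left(c \right)} = - \frac{7255}{32}$ ($x{\left(c \right)} = -224 - \frac{87}{32} = - \frac{7255}{32}$)
$65456 + x{\left(y{\left(-5,22 \right)} \right)} = 65456 - \frac{7255}{32} = \frac{2087337}{32}$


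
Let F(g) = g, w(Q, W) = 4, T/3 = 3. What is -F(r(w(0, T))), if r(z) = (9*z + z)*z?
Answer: -160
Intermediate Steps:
T = 9 (T = 3*3 = 9)
r(z) = 10*z² (r(z) = (10*z)*z = 10*z²)
-F(r(w(0, T))) = -10*4² = -10*16 = -1*160 = -160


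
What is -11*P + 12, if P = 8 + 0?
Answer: -76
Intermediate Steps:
P = 8
-11*P + 12 = -11*8 + 12 = -88 + 12 = -76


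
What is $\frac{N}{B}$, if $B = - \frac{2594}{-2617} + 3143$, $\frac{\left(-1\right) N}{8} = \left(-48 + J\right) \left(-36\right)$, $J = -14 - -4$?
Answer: $- \frac{43714368}{8227825} \approx -5.313$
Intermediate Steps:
$J = -10$ ($J = -14 + 4 = -10$)
$N = -16704$ ($N = - 8 \left(-48 - 10\right) \left(-36\right) = - 8 \left(\left(-58\right) \left(-36\right)\right) = \left(-8\right) 2088 = -16704$)
$B = \frac{8227825}{2617}$ ($B = \left(-2594\right) \left(- \frac{1}{2617}\right) + 3143 = \frac{2594}{2617} + 3143 = \frac{8227825}{2617} \approx 3144.0$)
$\frac{N}{B} = - \frac{16704}{\frac{8227825}{2617}} = \left(-16704\right) \frac{2617}{8227825} = - \frac{43714368}{8227825}$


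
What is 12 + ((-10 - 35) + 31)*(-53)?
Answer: 754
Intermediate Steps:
12 + ((-10 - 35) + 31)*(-53) = 12 + (-45 + 31)*(-53) = 12 - 14*(-53) = 12 + 742 = 754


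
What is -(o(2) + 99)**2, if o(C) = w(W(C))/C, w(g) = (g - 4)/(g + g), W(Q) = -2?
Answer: -159201/16 ≈ -9950.1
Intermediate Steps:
w(g) = (-4 + g)/(2*g) (w(g) = (-4 + g)/((2*g)) = (-4 + g)*(1/(2*g)) = (-4 + g)/(2*g))
o(C) = 3/(2*C) (o(C) = ((1/2)*(-4 - 2)/(-2))/C = ((1/2)*(-1/2)*(-6))/C = 3/(2*C))
-(o(2) + 99)**2 = -((3/2)/2 + 99)**2 = -((3/2)*(1/2) + 99)**2 = -(3/4 + 99)**2 = -(399/4)**2 = -1*159201/16 = -159201/16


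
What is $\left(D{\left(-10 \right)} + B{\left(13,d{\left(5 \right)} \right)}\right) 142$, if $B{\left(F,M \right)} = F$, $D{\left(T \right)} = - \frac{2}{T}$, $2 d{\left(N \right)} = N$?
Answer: $\frac{9372}{5} \approx 1874.4$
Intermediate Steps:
$d{\left(N \right)} = \frac{N}{2}$
$\left(D{\left(-10 \right)} + B{\left(13,d{\left(5 \right)} \right)}\right) 142 = \left(- \frac{2}{-10} + 13\right) 142 = \left(\left(-2\right) \left(- \frac{1}{10}\right) + 13\right) 142 = \left(\frac{1}{5} + 13\right) 142 = \frac{66}{5} \cdot 142 = \frac{9372}{5}$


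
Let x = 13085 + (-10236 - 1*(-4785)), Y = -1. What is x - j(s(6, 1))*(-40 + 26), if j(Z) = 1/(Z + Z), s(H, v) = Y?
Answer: 7627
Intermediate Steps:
s(H, v) = -1
j(Z) = 1/(2*Z)
x = 7634 (x = 13085 + (-10236 + 4785) = 13085 - 5451 = 7634)
x - j(s(6, 1))*(-40 + 26) = 7634 - (1/2)/(-1)*(-40 + 26) = 7634 - (1/2)*(-1)*(-14) = 7634 - (-1)*(-14)/2 = 7634 - 1*7 = 7634 - 7 = 7627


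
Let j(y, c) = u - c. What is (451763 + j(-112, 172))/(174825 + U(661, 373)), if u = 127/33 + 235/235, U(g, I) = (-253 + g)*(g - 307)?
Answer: 14902663/10535481 ≈ 1.4145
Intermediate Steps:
U(g, I) = (-307 + g)*(-253 + g) (U(g, I) = (-253 + g)*(-307 + g) = (-307 + g)*(-253 + g))
u = 160/33 (u = 127*(1/33) + 235*(1/235) = 127/33 + 1 = 160/33 ≈ 4.8485)
j(y, c) = 160/33 - c
(451763 + j(-112, 172))/(174825 + U(661, 373)) = (451763 + (160/33 - 1*172))/(174825 + (77671 + 661**2 - 560*661)) = (451763 + (160/33 - 172))/(174825 + (77671 + 436921 - 370160)) = (451763 - 5516/33)/(174825 + 144432) = (14902663/33)/319257 = (14902663/33)*(1/319257) = 14902663/10535481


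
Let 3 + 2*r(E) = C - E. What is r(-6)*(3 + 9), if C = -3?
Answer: 0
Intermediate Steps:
r(E) = -3 - E/2 (r(E) = -3/2 + (-3 - E)/2 = -3/2 + (-3/2 - E/2) = -3 - E/2)
r(-6)*(3 + 9) = (-3 - ½*(-6))*(3 + 9) = (-3 + 3)*12 = 0*12 = 0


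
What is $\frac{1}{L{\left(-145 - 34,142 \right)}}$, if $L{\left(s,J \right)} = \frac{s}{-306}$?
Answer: $\frac{306}{179} \approx 1.7095$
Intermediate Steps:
$L{\left(s,J \right)} = - \frac{s}{306}$ ($L{\left(s,J \right)} = s \left(- \frac{1}{306}\right) = - \frac{s}{306}$)
$\frac{1}{L{\left(-145 - 34,142 \right)}} = \frac{1}{\left(- \frac{1}{306}\right) \left(-145 - 34\right)} = \frac{1}{\left(- \frac{1}{306}\right) \left(-179\right)} = \frac{1}{\frac{179}{306}} = \frac{306}{179}$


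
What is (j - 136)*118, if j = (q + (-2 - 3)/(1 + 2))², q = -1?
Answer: -136880/9 ≈ -15209.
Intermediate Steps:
j = 64/9 (j = (-1 + (-2 - 3)/(1 + 2))² = (-1 - 5/3)² = (-8/3)² = 64/9 ≈ 7.1111)
(j - 136)*118 = (64/9 - 136)*118 = -1160/9*118 = -136880/9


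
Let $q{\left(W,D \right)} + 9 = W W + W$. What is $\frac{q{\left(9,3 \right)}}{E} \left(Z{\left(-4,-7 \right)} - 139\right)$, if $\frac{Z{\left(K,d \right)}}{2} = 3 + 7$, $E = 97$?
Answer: $- \frac{9639}{97} \approx -99.371$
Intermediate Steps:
$Z{\left(K,d \right)} = 20$ ($Z{\left(K,d \right)} = 2 \left(3 + 7\right) = 2 \cdot 10 = 20$)
$q{\left(W,D \right)} = -9 + W + W^{2}$ ($q{\left(W,D \right)} = -9 + \left(W W + W\right) = -9 + \left(W^{2} + W\right) = -9 + \left(W + W^{2}\right) = -9 + W + W^{2}$)
$\frac{q{\left(9,3 \right)}}{E} \left(Z{\left(-4,-7 \right)} - 139\right) = \frac{-9 + 9 + 9^{2}}{97} \left(20 - 139\right) = \left(-9 + 9 + 81\right) \frac{1}{97} \left(-119\right) = 81 \cdot \frac{1}{97} \left(-119\right) = \frac{81}{97} \left(-119\right) = - \frac{9639}{97}$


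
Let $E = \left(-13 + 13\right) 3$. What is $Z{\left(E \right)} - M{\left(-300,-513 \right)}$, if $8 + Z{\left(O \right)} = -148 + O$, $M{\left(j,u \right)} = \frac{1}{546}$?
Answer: $- \frac{85177}{546} \approx -156.0$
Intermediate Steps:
$M{\left(j,u \right)} = \frac{1}{546}$
$E = 0$ ($E = 0 \cdot 3 = 0$)
$Z{\left(O \right)} = -156 + O$ ($Z{\left(O \right)} = -8 + \left(-148 + O\right) = -156 + O$)
$Z{\left(E \right)} - M{\left(-300,-513 \right)} = \left(-156 + 0\right) - \frac{1}{546} = -156 - \frac{1}{546} = - \frac{85177}{546}$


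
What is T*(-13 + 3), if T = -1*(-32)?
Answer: -320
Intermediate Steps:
T = 32
T*(-13 + 3) = 32*(-13 + 3) = 32*(-10) = -320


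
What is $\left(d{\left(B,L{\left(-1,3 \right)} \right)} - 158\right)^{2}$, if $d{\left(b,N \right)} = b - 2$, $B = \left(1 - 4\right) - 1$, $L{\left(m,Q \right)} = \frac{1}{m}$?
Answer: $26896$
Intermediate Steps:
$B = -4$ ($B = -3 + \left(-1 + 0\right) = -3 - 1 = -4$)
$d{\left(b,N \right)} = -2 + b$ ($d{\left(b,N \right)} = b - 2 = -2 + b$)
$\left(d{\left(B,L{\left(-1,3 \right)} \right)} - 158\right)^{2} = \left(\left(-2 - 4\right) - 158\right)^{2} = \left(-6 - 158\right)^{2} = \left(-164\right)^{2} = 26896$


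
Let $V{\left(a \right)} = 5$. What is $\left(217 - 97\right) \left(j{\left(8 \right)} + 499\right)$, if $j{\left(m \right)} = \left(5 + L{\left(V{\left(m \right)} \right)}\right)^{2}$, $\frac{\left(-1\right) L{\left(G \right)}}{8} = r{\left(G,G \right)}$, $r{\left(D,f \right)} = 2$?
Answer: $74400$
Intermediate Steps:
$L{\left(G \right)} = -16$ ($L{\left(G \right)} = \left(-8\right) 2 = -16$)
$j{\left(m \right)} = 121$ ($j{\left(m \right)} = \left(5 - 16\right)^{2} = \left(-11\right)^{2} = 121$)
$\left(217 - 97\right) \left(j{\left(8 \right)} + 499\right) = \left(217 - 97\right) \left(121 + 499\right) = \left(217 - 97\right) 620 = 120 \cdot 620 = 74400$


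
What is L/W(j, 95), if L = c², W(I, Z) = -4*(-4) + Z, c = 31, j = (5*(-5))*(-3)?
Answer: 961/111 ≈ 8.6577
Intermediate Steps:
j = 75 (j = -25*(-3) = 75)
W(I, Z) = 16 + Z
L = 961 (L = 31² = 961)
L/W(j, 95) = 961/(16 + 95) = 961/111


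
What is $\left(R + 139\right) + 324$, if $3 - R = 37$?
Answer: $429$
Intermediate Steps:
$R = -34$ ($R = 3 - 37 = -34$)
$\left(R + 139\right) + 324 = \left(-34 + 139\right) + 324 = 105 + 324 = 429$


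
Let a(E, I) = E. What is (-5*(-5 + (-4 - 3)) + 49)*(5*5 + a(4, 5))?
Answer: 3161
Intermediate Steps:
(-5*(-5 + (-4 - 3)) + 49)*(5*5 + a(4, 5)) = (-5*(-5 + (-4 - 3)) + 49)*(5*5 + 4) = (-5*(-5 - 7) + 49)*(25 + 4) = (-5*(-12) + 49)*29 = (60 + 49)*29 = 109*29 = 3161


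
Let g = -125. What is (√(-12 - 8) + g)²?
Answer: 15605 - 500*I*√5 ≈ 15605.0 - 1118.0*I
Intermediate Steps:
(√(-12 - 8) + g)² = (√(-12 - 8) - 125)² = (√(-20) - 125)² = (2*I*√5 - 125)² = (-125 + 2*I*√5)²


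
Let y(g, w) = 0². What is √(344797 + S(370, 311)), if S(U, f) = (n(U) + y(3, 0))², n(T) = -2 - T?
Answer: 89*√61 ≈ 695.11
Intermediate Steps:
y(g, w) = 0
S(U, f) = (-2 - U)² (S(U, f) = ((-2 - U) + 0)² = (-2 - U)²)
√(344797 + S(370, 311)) = √(344797 + (2 + 370)²) = √(344797 + 372²) = √(344797 + 138384) = √483181 = 89*√61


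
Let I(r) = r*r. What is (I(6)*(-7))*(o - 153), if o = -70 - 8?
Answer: 58212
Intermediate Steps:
I(r) = r²
o = -78
(I(6)*(-7))*(o - 153) = (6²*(-7))*(-78 - 153) = (36*(-7))*(-231) = -252*(-231) = 58212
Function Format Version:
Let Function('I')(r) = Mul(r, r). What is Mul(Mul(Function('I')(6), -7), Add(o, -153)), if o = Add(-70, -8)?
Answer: 58212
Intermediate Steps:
Function('I')(r) = Pow(r, 2)
o = -78
Mul(Mul(Function('I')(6), -7), Add(o, -153)) = Mul(Mul(Pow(6, 2), -7), Add(-78, -153)) = Mul(Mul(36, -7), -231) = Mul(-252, -231) = 58212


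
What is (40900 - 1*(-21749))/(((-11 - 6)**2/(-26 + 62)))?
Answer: 2255364/289 ≈ 7804.0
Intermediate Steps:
(40900 - 1*(-21749))/(((-11 - 6)**2/(-26 + 62))) = (40900 + 21749)/(((-17)**2/36)) = 62649/(((1/36)*289)) = 62649/(289/36) = 62649*(36/289) = 2255364/289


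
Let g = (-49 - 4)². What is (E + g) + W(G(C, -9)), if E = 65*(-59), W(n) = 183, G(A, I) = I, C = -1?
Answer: -843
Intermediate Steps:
g = 2809 (g = (-53)² = 2809)
E = -3835
(E + g) + W(G(C, -9)) = (-3835 + 2809) + 183 = -1026 + 183 = -843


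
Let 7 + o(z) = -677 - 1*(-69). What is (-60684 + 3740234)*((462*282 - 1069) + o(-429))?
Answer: 473190130000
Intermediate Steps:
o(z) = -615 (o(z) = -7 + (-677 - 1*(-69)) = -7 + (-677 + 69) = -7 - 608 = -615)
(-60684 + 3740234)*((462*282 - 1069) + o(-429)) = (-60684 + 3740234)*((462*282 - 1069) - 615) = 3679550*((130284 - 1069) - 615) = 3679550*(129215 - 615) = 3679550*128600 = 473190130000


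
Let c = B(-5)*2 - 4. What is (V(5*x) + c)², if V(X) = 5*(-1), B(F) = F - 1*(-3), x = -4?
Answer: 169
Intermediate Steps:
B(F) = 3 + F (B(F) = F + 3 = 3 + F)
V(X) = -5
c = -8 (c = (3 - 5)*2 - 4 = -2*2 - 4 = -4 - 4 = -8)
(V(5*x) + c)² = (-5 - 8)² = (-13)² = 169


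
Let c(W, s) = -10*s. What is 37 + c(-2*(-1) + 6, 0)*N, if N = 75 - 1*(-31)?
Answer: 37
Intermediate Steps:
N = 106 (N = 75 + 31 = 106)
37 + c(-2*(-1) + 6, 0)*N = 37 - 10*0*106 = 37 + 0*106 = 37 + 0 = 37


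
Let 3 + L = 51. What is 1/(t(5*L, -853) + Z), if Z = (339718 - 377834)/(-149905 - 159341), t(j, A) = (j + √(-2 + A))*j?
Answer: 688559710717767/40249841498417338082 - 4303488983220*I*√95/20124920749208669041 ≈ 1.7107e-5 - 2.0842e-6*I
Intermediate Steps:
L = 48 (L = -3 + 51 = 48)
t(j, A) = j*(j + √(-2 + A))
Z = 19058/154623 (Z = -38116/(-309246) = -38116*(-1/309246) = 19058/154623 ≈ 0.12325)
1/(t(5*L, -853) + Z) = 1/((5*48)*(5*48 + √(-2 - 853)) + 19058/154623) = 1/(240*(240 + √(-855)) + 19058/154623) = 1/(240*(240 + 3*I*√95) + 19058/154623) = 1/((57600 + 720*I*√95) + 19058/154623) = 1/(8906303858/154623 + 720*I*√95)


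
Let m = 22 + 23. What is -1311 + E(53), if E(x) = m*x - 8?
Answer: 1066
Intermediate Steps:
m = 45
E(x) = -8 + 45*x (E(x) = 45*x - 8 = -8 + 45*x)
-1311 + E(53) = -1311 + (-8 + 45*53) = -1311 + (-8 + 2385) = -1311 + 2377 = 1066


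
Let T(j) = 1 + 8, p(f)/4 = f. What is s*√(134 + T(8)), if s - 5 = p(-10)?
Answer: -35*√143 ≈ -418.54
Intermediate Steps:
p(f) = 4*f
T(j) = 9
s = -35 (s = 5 + 4*(-10) = 5 - 40 = -35)
s*√(134 + T(8)) = -35*√(134 + 9) = -35*√143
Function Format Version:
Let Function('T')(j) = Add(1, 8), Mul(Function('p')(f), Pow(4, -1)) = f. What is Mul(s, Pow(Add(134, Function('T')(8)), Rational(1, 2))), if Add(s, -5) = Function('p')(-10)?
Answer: Mul(-35, Pow(143, Rational(1, 2))) ≈ -418.54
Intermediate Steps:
Function('p')(f) = Mul(4, f)
Function('T')(j) = 9
s = -35 (s = Add(5, Mul(4, -10)) = Add(5, -40) = -35)
Mul(s, Pow(Add(134, Function('T')(8)), Rational(1, 2))) = Mul(-35, Pow(Add(134, 9), Rational(1, 2))) = Mul(-35, Pow(143, Rational(1, 2)))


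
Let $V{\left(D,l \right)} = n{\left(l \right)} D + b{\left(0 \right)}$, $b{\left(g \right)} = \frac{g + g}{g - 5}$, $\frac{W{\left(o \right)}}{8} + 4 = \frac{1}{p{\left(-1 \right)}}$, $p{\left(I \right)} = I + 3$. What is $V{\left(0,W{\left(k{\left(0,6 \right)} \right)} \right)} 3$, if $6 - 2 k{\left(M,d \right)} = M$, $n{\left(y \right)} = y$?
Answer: $0$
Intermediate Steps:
$p{\left(I \right)} = 3 + I$
$k{\left(M,d \right)} = 3 - \frac{M}{2}$
$W{\left(o \right)} = -28$ ($W{\left(o \right)} = -32 + \frac{8}{3 - 1} = -32 + \frac{8}{2} = -32 + 8 \cdot \frac{1}{2} = -32 + 4 = -28$)
$b{\left(g \right)} = \frac{2 g}{-5 + g}$
$V{\left(D,l \right)} = D l$ ($V{\left(D,l \right)} = l D + 2 \cdot 0 \frac{1}{-5 + 0} = D l + 2 \cdot 0 \frac{1}{-5} = D l + 2 \cdot 0 \left(- \frac{1}{5}\right) = D l + 0 = D l$)
$V{\left(0,W{\left(k{\left(0,6 \right)} \right)} \right)} 3 = 0 \left(-28\right) 3 = 0 \cdot 3 = 0$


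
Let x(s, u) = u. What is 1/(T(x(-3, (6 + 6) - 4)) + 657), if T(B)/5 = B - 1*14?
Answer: 1/627 ≈ 0.0015949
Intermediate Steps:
T(B) = -70 + 5*B (T(B) = 5*(B - 1*14) = 5*(B - 14) = 5*(-14 + B) = -70 + 5*B)
1/(T(x(-3, (6 + 6) - 4)) + 657) = 1/((-70 + 5*((6 + 6) - 4)) + 657) = 1/((-70 + 5*(12 - 4)) + 657) = 1/((-70 + 5*8) + 657) = 1/((-70 + 40) + 657) = 1/(-30 + 657) = 1/627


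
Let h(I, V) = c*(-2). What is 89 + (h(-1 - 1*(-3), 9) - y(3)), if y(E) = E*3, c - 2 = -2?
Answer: 80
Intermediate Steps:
c = 0 (c = 2 - 2 = 0)
y(E) = 3*E
h(I, V) = 0 (h(I, V) = 0*(-2) = 0)
89 + (h(-1 - 1*(-3), 9) - y(3)) = 89 + (0 - 3*3) = 89 + (0 - 1*9) = 89 + (0 - 9) = 89 - 9 = 80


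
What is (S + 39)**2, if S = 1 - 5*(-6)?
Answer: 4900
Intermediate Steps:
S = 31 (S = 1 + 30 = 31)
(S + 39)**2 = (31 + 39)**2 = 70**2 = 4900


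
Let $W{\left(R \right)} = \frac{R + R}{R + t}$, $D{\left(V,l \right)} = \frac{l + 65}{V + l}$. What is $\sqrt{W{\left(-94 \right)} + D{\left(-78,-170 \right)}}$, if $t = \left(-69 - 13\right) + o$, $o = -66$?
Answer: $\frac{\sqrt{2233054}}{1364} \approx 1.0956$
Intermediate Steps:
$D{\left(V,l \right)} = \frac{65 + l}{V + l}$
$t = -148$ ($t = \left(-69 - 13\right) - 66 = -82 - 66 = -148$)
$W{\left(R \right)} = \frac{2 R}{-148 + R}$ ($W{\left(R \right)} = \frac{R + R}{R - 148} = \frac{2 R}{-148 + R}$)
$\sqrt{W{\left(-94 \right)} + D{\left(-78,-170 \right)}} = \sqrt{2 \left(-94\right) \frac{1}{-148 - 94} + \frac{65 - 170}{-78 - 170}} = \sqrt{2 \left(-94\right) \frac{1}{-242} + \frac{1}{-248} \left(-105\right)} = \sqrt{2 \left(-94\right) \left(- \frac{1}{242}\right) - - \frac{105}{248}} = \sqrt{\frac{94}{121} + \frac{105}{248}} = \sqrt{\frac{36017}{30008}} = \frac{\sqrt{2233054}}{1364}$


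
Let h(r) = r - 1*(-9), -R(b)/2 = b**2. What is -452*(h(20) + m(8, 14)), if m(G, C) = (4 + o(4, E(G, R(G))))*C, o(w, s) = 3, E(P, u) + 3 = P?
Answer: -57404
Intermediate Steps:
R(b) = -2*b**2
E(P, u) = -3 + P
h(r) = 9 + r (h(r) = r + 9 = 9 + r)
m(G, C) = 7*C (m(G, C) = (4 + 3)*C = 7*C)
-452*(h(20) + m(8, 14)) = -452*((9 + 20) + 7*14) = -452*(29 + 98) = -452*127 = -57404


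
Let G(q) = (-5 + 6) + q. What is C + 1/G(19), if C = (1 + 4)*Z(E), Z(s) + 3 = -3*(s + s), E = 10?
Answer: -6299/20 ≈ -314.95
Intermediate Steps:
G(q) = 1 + q
Z(s) = -3 - 6*s (Z(s) = -3 - 3*(s + s) = -3 - 6*s)
C = -315 (C = (1 + 4)*(-3 - 6*10) = 5*(-3 - 60) = 5*(-63) = -315)
C + 1/G(19) = -315 + 1/(1 + 19) = -315 + 1/20 = -6299/20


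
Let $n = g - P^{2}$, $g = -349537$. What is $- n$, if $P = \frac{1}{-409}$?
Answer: $\frac{58470898898}{167281} \approx 3.4954 \cdot 10^{5}$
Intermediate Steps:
$P = - \frac{1}{409} \approx -0.002445$
$n = - \frac{58470898898}{167281}$ ($n = -349537 - \left(- \frac{1}{409}\right)^{2} = -349537 - \frac{1}{167281} = - \frac{58470898898}{167281} \approx -3.4954 \cdot 10^{5}$)
$- n = \left(-1\right) \left(- \frac{58470898898}{167281}\right) = \frac{58470898898}{167281}$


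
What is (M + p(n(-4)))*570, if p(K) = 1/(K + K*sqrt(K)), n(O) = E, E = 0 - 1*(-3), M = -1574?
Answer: -897275 + 95*sqrt(3) ≈ -8.9711e+5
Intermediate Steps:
E = 3 (E = 0 + 3 = 3)
n(O) = 3
p(K) = 1/(K + K**(3/2))
(M + p(n(-4)))*570 = (-1574 + 1/(3 + 3**(3/2)))*570 = (-1574 + 1/(3 + 3*sqrt(3)))*570 = -897180 + 570/(3 + 3*sqrt(3))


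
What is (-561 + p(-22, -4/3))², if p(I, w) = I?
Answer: 339889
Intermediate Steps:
(-561 + p(-22, -4/3))² = (-561 - 22)² = (-583)² = 339889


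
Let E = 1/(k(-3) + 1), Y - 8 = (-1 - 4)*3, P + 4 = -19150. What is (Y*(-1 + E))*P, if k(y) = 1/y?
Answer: 67039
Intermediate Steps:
P = -19154 (P = -4 - 19150 = -19154)
Y = -7 (Y = 8 + (-1 - 4)*3 = 8 - 5*3 = 8 - 15 = -7)
E = 3/2 (E = 1/(1/(-3) + 1) = 1/(-⅓ + 1) = 1/(⅔) = 3/2 ≈ 1.5000)
(Y*(-1 + E))*P = -7*(-1 + 3/2)*(-19154) = -7*½*(-19154) = -7/2*(-19154) = 67039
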